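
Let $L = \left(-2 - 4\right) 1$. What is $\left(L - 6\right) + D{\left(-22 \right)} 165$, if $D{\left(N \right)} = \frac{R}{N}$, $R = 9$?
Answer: $- \frac{159}{2} \approx -79.5$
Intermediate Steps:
$L = -6$ ($L = \left(-6\right) 1 = -6$)
$D{\left(N \right)} = \frac{9}{N}$
$\left(L - 6\right) + D{\left(-22 \right)} 165 = \left(-6 - 6\right) + \frac{9}{-22} \cdot 165 = \left(-6 - 6\right) + 9 \left(- \frac{1}{22}\right) 165 = -12 - \frac{135}{2} = - \frac{159}{2}$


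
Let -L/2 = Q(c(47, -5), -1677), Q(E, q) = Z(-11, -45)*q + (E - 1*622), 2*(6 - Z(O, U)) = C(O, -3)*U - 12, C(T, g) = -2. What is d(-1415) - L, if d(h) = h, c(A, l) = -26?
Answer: 107971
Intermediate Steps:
Z(O, U) = 12 + U (Z(O, U) = 6 - (-2*U - 12)/2 = 6 - (-12 - 2*U)/2 = 6 + (6 + U) = 12 + U)
Q(E, q) = -622 + E - 33*q (Q(E, q) = (12 - 45)*q + (E - 1*622) = -33*q + (E - 622) = -33*q + (-622 + E) = -622 + E - 33*q)
L = -109386 (L = -2*(-622 - 26 - 33*(-1677)) = -2*(-622 - 26 + 55341) = -2*54693 = -109386)
d(-1415) - L = -1415 - 1*(-109386) = -1415 + 109386 = 107971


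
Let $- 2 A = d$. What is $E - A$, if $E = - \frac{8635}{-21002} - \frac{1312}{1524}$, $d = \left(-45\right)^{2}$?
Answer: $\frac{4049092652}{4000881} \approx 1012.0$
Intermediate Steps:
$d = 2025$
$E = - \frac{3598721}{8001762}$ ($E = \left(-8635\right) \left(- \frac{1}{21002}\right) - \frac{328}{381} = \frac{8635}{21002} - \frac{328}{381} = - \frac{3598721}{8001762} \approx -0.44974$)
$A = - \frac{2025}{2}$ ($A = \left(- \frac{1}{2}\right) 2025 = - \frac{2025}{2} \approx -1012.5$)
$E - A = - \frac{3598721}{8001762} - - \frac{2025}{2} = - \frac{3598721}{8001762} + \frac{2025}{2} = \frac{4049092652}{4000881}$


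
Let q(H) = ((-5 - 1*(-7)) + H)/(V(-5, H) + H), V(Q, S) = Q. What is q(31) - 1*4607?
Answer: -119749/26 ≈ -4605.7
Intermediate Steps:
q(H) = (2 + H)/(-5 + H) (q(H) = ((-5 - 1*(-7)) + H)/(-5 + H) = ((-5 + 7) + H)/(-5 + H) = (2 + H)/(-5 + H))
q(31) - 1*4607 = (2 + 31)/(-5 + 31) - 1*4607 = 33/26 - 4607 = -119749/26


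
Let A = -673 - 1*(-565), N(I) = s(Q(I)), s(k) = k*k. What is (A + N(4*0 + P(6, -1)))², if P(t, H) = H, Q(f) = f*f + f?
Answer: 11664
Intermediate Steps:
Q(f) = f + f² (Q(f) = f² + f = f + f²)
s(k) = k²
N(I) = I²*(1 + I)² (N(I) = (I*(1 + I))² = I²*(1 + I)²)
A = -108 (A = -673 + 565 = -108)
(A + N(4*0 + P(6, -1)))² = (-108 + (4*0 - 1)²*(1 + (4*0 - 1))²)² = (-108 + (0 - 1)²*(1 + (0 - 1))²)² = (-108 + (-1)²*(1 - 1)²)² = (-108 + 1*0²)² = (-108 + 1*0)² = (-108 + 0)² = (-108)² = 11664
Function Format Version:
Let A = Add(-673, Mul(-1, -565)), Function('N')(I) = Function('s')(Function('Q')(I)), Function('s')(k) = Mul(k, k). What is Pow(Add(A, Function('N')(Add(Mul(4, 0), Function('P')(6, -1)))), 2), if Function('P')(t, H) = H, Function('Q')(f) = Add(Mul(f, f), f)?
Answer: 11664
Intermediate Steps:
Function('Q')(f) = Add(f, Pow(f, 2)) (Function('Q')(f) = Add(Pow(f, 2), f) = Add(f, Pow(f, 2)))
Function('s')(k) = Pow(k, 2)
Function('N')(I) = Mul(Pow(I, 2), Pow(Add(1, I), 2)) (Function('N')(I) = Pow(Mul(I, Add(1, I)), 2) = Mul(Pow(I, 2), Pow(Add(1, I), 2)))
A = -108 (A = Add(-673, 565) = -108)
Pow(Add(A, Function('N')(Add(Mul(4, 0), Function('P')(6, -1)))), 2) = Pow(Add(-108, Mul(Pow(Add(Mul(4, 0), -1), 2), Pow(Add(1, Add(Mul(4, 0), -1)), 2))), 2) = Pow(Add(-108, Mul(Pow(Add(0, -1), 2), Pow(Add(1, Add(0, -1)), 2))), 2) = Pow(Add(-108, Mul(Pow(-1, 2), Pow(Add(1, -1), 2))), 2) = Pow(Add(-108, Mul(1, Pow(0, 2))), 2) = Pow(Add(-108, Mul(1, 0)), 2) = Pow(Add(-108, 0), 2) = Pow(-108, 2) = 11664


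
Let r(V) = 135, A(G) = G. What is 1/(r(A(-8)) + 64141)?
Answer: 1/64276 ≈ 1.5558e-5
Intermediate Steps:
1/(r(A(-8)) + 64141) = 1/(135 + 64141) = 1/64276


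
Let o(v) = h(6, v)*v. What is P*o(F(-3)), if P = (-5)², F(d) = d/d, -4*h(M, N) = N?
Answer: -25/4 ≈ -6.2500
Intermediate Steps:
h(M, N) = -N/4
F(d) = 1
o(v) = -v²/4 (o(v) = (-v/4)*v = -v²/4)
P = 25
P*o(F(-3)) = 25*(-¼*1²) = 25*(-¼*1) = 25*(-¼) = -25/4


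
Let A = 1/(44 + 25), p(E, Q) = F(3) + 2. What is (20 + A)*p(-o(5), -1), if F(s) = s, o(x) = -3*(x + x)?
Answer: 6905/69 ≈ 100.07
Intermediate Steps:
o(x) = -6*x
p(E, Q) = 5 (p(E, Q) = 3 + 2 = 5)
A = 1/69 ≈ 0.014493
(20 + A)*p(-o(5), -1) = (20 + 1/69)*5 = (1381/69)*5 = 6905/69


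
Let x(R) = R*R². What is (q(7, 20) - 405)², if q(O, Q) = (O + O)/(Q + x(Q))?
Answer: 2637515665849/16080100 ≈ 1.6402e+5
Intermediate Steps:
x(R) = R³
q(O, Q) = 2*O/(Q + Q³) (q(O, Q) = (O + O)/(Q + Q³) = (2*O)/(Q + Q³) = 2*O/(Q + Q³))
(q(7, 20) - 405)² = (2*7/(20 + 20³) - 405)² = (2*7/(20 + 8000) - 405)² = (2*7/8020 - 405)² = (2*7*(1/8020) - 405)² = (7/4010 - 405)² = (-1624043/4010)² = 2637515665849/16080100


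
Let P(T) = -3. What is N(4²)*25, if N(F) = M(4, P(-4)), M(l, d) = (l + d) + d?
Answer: -50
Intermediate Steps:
M(l, d) = l + 2*d (M(l, d) = (d + l) + d = l + 2*d)
N(F) = -2 (N(F) = 4 + 2*(-3) = 4 - 6 = -2)
N(4²)*25 = -2*25 = -50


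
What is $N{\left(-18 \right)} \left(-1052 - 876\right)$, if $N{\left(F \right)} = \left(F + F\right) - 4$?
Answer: $77120$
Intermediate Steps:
$N{\left(F \right)} = -4 + 2 F$ ($N{\left(F \right)} = 2 F - 4 = -4 + 2 F$)
$N{\left(-18 \right)} \left(-1052 - 876\right) = \left(-4 + 2 \left(-18\right)\right) \left(-1052 - 876\right) = \left(-4 - 36\right) \left(-1928\right) = \left(-40\right) \left(-1928\right) = 77120$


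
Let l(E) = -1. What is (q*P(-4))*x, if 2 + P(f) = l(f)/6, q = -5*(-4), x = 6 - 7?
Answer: 130/3 ≈ 43.333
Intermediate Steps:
x = -1
q = 20
P(f) = -13/6 (P(f) = -2 - 1/6 = -2 - 1*⅙ = -2 - ⅙ = -13/6)
(q*P(-4))*x = (20*(-13/6))*(-1) = -130/3*(-1) = 130/3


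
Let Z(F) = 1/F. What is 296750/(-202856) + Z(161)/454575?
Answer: -10859057964197/7423167929100 ≈ -1.4629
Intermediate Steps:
296750/(-202856) + Z(161)/454575 = 296750/(-202856) + 1/(161*454575) = 296750*(-1/202856) + (1/161)*(1/454575) = -148375/101428 + 1/73186575 = -10859057964197/7423167929100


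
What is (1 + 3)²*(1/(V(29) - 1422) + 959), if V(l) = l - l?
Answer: 10909576/711 ≈ 15344.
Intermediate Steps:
V(l) = 0
(1 + 3)²*(1/(V(29) - 1422) + 959) = (1 + 3)²*(1/(0 - 1422) + 959) = 4²*(1/(-1422) + 959) = 16*(-1/1422 + 959) = 16*(1363697/1422) = 10909576/711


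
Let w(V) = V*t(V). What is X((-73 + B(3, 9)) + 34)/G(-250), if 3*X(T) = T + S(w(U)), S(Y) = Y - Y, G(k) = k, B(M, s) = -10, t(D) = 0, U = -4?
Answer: 49/750 ≈ 0.065333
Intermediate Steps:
w(V) = 0 (w(V) = V*0 = 0)
S(Y) = 0
X(T) = T/3 (X(T) = (T + 0)/3 = T/3)
X((-73 + B(3, 9)) + 34)/G(-250) = (((-73 - 10) + 34)/3)/(-250) = ((-83 + 34)/3)*(-1/250) = ((⅓)*(-49))*(-1/250) = -49/3*(-1/250) = 49/750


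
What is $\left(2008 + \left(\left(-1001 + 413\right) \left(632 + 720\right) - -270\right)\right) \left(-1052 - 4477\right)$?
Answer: $4382827242$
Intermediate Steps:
$\left(2008 + \left(\left(-1001 + 413\right) \left(632 + 720\right) - -270\right)\right) \left(-1052 - 4477\right) = \left(2008 + \left(\left(-588\right) 1352 + 270\right)\right) \left(-5529\right) = \left(2008 + \left(-794976 + 270\right)\right) \left(-5529\right) = \left(2008 - 794706\right) \left(-5529\right) = \left(-792698\right) \left(-5529\right) = 4382827242$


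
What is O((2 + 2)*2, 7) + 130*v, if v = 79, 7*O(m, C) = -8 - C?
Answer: 71875/7 ≈ 10268.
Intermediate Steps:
O(m, C) = -8/7 - C/7 (O(m, C) = (-8 - C)/7 = -8/7 - C/7)
O((2 + 2)*2, 7) + 130*v = (-8/7 - ⅐*7) + 130*79 = (-8/7 - 1) + 10270 = -15/7 + 10270 = 71875/7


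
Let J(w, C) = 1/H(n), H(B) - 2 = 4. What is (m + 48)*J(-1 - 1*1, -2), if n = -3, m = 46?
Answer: 47/3 ≈ 15.667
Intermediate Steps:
H(B) = 6 (H(B) = 2 + 4 = 6)
J(w, C) = 1/6
(m + 48)*J(-1 - 1*1, -2) = (46 + 48)*(1/6) = 94*(1/6) = 47/3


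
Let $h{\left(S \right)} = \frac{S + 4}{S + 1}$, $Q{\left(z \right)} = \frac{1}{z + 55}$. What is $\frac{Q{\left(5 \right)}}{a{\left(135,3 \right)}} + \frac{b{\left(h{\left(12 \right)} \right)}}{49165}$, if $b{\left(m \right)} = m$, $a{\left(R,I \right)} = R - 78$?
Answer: $\frac{138773}{437175180} \approx 0.00031743$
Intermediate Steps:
$Q{\left(z \right)} = \frac{1}{55 + z}$
$a{\left(R,I \right)} = -78 + R$ ($a{\left(R,I \right)} = R - 78 = -78 + R$)
$h{\left(S \right)} = \frac{4 + S}{1 + S}$
$\frac{Q{\left(5 \right)}}{a{\left(135,3 \right)}} + \frac{b{\left(h{\left(12 \right)} \right)}}{49165} = \frac{1}{\left(55 + 5\right) \left(-78 + 135\right)} + \frac{\frac{1}{1 + 12} \left(4 + 12\right)}{49165} = \frac{1}{60 \cdot 57} + \frac{1}{13} \cdot 16 \cdot \frac{1}{49165} = \frac{1}{60} \cdot \frac{1}{57} + \frac{1}{13} \cdot 16 \cdot \frac{1}{49165} = \frac{1}{3420} + \frac{16}{13} \cdot \frac{1}{49165} = \frac{1}{3420} + \frac{16}{639145} = \frac{138773}{437175180}$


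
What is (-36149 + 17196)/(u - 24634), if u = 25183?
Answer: -18953/549 ≈ -34.523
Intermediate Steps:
(-36149 + 17196)/(u - 24634) = (-36149 + 17196)/(25183 - 24634) = -18953/549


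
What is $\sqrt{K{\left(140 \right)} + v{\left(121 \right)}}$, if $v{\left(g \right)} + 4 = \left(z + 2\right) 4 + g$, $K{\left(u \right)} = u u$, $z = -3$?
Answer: $\sqrt{19713} \approx 140.4$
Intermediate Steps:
$K{\left(u \right)} = u^{2}$
$v{\left(g \right)} = -8 + g$ ($v{\left(g \right)} = -4 + \left(\left(-3 + 2\right) 4 + g\right) = -4 + \left(\left(-1\right) 4 + g\right) = -4 + \left(-4 + g\right) = -8 + g$)
$\sqrt{K{\left(140 \right)} + v{\left(121 \right)}} = \sqrt{140^{2} + \left(-8 + 121\right)} = \sqrt{19600 + 113} = \sqrt{19713}$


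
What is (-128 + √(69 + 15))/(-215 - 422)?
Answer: 128/637 - 2*√21/637 ≈ 0.18655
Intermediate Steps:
(-128 + √(69 + 15))/(-215 - 422) = (-128 + √84)/(-637) = (-128 + 2*√21)*(-1/637) = 128/637 - 2*√21/637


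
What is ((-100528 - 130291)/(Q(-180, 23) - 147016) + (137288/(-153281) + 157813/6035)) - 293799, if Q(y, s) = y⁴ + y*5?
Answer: -285238013373485963334393/970944534730290140 ≈ -2.9377e+5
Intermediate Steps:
Q(y, s) = y⁴ + 5*y
((-100528 - 130291)/(Q(-180, 23) - 147016) + (137288/(-153281) + 157813/6035)) - 293799 = ((-100528 - 130291)/(-180*(5 + (-180)³) - 147016) + (137288/(-153281) + 157813/6035)) - 293799 = (-230819/(-180*(5 - 5832000) - 147016) + (137288*(-1/153281) + 157813*(1/6035))) - 293799 = (-230819/(-180*(-5831995) - 147016) + (-137288/153281 + 157813/6035)) - 293799 = (-230819/(1049759100 - 147016) + 23361201373/925050835) - 293799 = (-230819/1049612084 + 23361201373/925050835) - 293799 = 24519985738549507467/970944534730290140 - 293799 = -285238013373485963334393/970944534730290140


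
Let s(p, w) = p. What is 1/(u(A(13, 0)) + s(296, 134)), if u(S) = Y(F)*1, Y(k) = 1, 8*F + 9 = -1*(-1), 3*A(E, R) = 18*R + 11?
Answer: 1/297 ≈ 0.0033670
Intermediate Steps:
A(E, R) = 11/3 + 6*R (A(E, R) = (18*R + 11)/3 = (11 + 18*R)/3 = 11/3 + 6*R)
F = -1 (F = -9/8 + (-1*(-1))/8 = -9/8 + (⅛)*1 = -9/8 + ⅛ = -1)
u(S) = 1 (u(S) = 1*1 = 1)
1/(u(A(13, 0)) + s(296, 134)) = 1/(1 + 296) = 1/297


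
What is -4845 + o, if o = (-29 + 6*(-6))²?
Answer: -620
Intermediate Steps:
o = 4225 (o = (-29 - 36)² = (-65)² = 4225)
-4845 + o = -4845 + 4225 = -620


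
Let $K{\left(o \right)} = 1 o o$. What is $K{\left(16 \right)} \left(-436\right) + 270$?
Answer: $-111346$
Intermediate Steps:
$K{\left(o \right)} = o^{2}$ ($K{\left(o \right)} = o o = o^{2}$)
$K{\left(16 \right)} \left(-436\right) + 270 = 16^{2} \left(-436\right) + 270 = 256 \left(-436\right) + 270 = -111616 + 270 = -111346$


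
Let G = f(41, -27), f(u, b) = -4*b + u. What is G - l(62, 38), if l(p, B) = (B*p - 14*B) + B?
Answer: -1713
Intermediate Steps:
f(u, b) = u - 4*b
l(p, B) = -13*B + B*p (l(p, B) = (-14*B + B*p) + B = -13*B + B*p)
G = 149 (G = 41 - 4*(-27) = 41 + 108 = 149)
G - l(62, 38) = 149 - 38*(-13 + 62) = 149 - 38*49 = 149 - 1*1862 = 149 - 1862 = -1713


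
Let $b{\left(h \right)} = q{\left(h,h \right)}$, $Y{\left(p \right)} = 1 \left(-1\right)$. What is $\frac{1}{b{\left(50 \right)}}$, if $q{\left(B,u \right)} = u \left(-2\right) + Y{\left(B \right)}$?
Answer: $- \frac{1}{101} \approx -0.009901$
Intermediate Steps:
$Y{\left(p \right)} = -1$
$q{\left(B,u \right)} = -1 - 2 u$ ($q{\left(B,u \right)} = u \left(-2\right) - 1 = - 2 u - 1 = -1 - 2 u$)
$b{\left(h \right)} = -1 - 2 h$
$\frac{1}{b{\left(50 \right)}} = \frac{1}{-1 - 100} = \frac{1}{-101} = - \frac{1}{101}$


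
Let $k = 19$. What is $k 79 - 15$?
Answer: $1486$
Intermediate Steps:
$k 79 - 15 = 19 \cdot 79 - 15 = 1501 - 15 = 1486$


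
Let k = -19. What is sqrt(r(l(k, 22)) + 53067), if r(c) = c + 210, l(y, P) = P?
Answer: sqrt(53299) ≈ 230.87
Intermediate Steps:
r(c) = 210 + c
sqrt(r(l(k, 22)) + 53067) = sqrt((210 + 22) + 53067) = sqrt(232 + 53067) = sqrt(53299)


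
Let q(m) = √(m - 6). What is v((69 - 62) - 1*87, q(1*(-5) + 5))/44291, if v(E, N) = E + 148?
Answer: 68/44291 ≈ 0.0015353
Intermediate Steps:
q(m) = √(-6 + m)
v(E, N) = 148 + E
v((69 - 62) - 1*87, q(1*(-5) + 5))/44291 = (148 + ((69 - 62) - 1*87))/44291 = (148 + (7 - 87))*(1/44291) = (148 - 80)*(1/44291) = 68*(1/44291) = 68/44291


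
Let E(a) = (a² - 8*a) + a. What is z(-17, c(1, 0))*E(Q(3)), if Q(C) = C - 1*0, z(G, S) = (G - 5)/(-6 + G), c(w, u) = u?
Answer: -264/23 ≈ -11.478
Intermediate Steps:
z(G, S) = (-5 + G)/(-6 + G)
Q(C) = C (Q(C) = C + 0 = C)
E(a) = a² - 7*a
z(-17, c(1, 0))*E(Q(3)) = ((-5 - 17)/(-6 - 17))*(3*(-7 + 3)) = (-22/(-23))*(3*(-4)) = -1/23*(-22)*(-12) = (22/23)*(-12) = -264/23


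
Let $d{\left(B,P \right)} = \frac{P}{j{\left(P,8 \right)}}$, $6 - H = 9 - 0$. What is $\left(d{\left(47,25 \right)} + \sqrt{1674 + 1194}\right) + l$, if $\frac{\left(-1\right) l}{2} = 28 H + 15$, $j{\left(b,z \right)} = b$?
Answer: $139 + 2 \sqrt{717} \approx 192.55$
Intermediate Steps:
$H = -3$ ($H = 6 - \left(9 - 0\right) = 6 - \left(9 + 0\right) = 6 - 9 = -3$)
$d{\left(B,P \right)} = 1$ ($d{\left(B,P \right)} = \frac{P}{P} = 1$)
$l = 138$ ($l = - 2 \left(28 \left(-3\right) + 15\right) = - 2 \left(-84 + 15\right) = \left(-2\right) \left(-69\right) = 138$)
$\left(d{\left(47,25 \right)} + \sqrt{1674 + 1194}\right) + l = \left(1 + \sqrt{1674 + 1194}\right) + 138 = \left(1 + \sqrt{2868}\right) + 138 = \left(1 + 2 \sqrt{717}\right) + 138 = 139 + 2 \sqrt{717}$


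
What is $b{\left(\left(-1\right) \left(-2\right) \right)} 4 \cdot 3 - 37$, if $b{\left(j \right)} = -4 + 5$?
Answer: $-25$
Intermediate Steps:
$b{\left(j \right)} = 1$
$b{\left(\left(-1\right) \left(-2\right) \right)} 4 \cdot 3 - 37 = 1 \cdot 4 \cdot 3 - 37 = 1 \cdot 12 - 37 = 12 - 37 = -25$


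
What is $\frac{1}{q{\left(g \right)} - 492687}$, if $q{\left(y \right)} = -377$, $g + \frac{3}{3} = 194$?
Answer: $- \frac{1}{493064} \approx -2.0281 \cdot 10^{-6}$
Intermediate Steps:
$g = 193$ ($g = -1 + 194 = 193$)
$\frac{1}{q{\left(g \right)} - 492687} = \frac{1}{-377 - 492687} = \frac{1}{-493064} = - \frac{1}{493064}$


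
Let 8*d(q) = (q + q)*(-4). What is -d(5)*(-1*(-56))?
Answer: 280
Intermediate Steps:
d(q) = -q (d(q) = ((q + q)*(-4))/8 = ((2*q)*(-4))/8 = (-8*q)/8 = -q)
-d(5)*(-1*(-56)) = -(-1*5)*(-1*(-56)) = -(-5)*56 = -1*(-280) = 280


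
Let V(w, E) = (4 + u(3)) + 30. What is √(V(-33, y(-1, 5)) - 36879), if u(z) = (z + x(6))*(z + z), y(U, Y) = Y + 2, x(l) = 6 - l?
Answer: I*√36827 ≈ 191.9*I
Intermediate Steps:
y(U, Y) = 2 + Y
u(z) = 2*z² (u(z) = (z + (6 - 1*6))*(z + z) = (z + (6 - 6))*(2*z) = (z + 0)*(2*z) = z*(2*z) = 2*z²)
V(w, E) = 52 (V(w, E) = (4 + 2*3²) + 30 = (4 + 2*9) + 30 = (4 + 18) + 30 = 22 + 30 = 52)
√(V(-33, y(-1, 5)) - 36879) = √(52 - 36879) = √(-36827) = I*√36827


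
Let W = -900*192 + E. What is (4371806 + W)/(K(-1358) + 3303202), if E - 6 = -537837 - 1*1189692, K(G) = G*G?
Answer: 353069/735338 ≈ 0.48014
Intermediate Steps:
K(G) = G²
E = -1727523 (E = 6 + (-537837 - 1*1189692) = 6 + (-537837 - 1189692) = 6 - 1727529 = -1727523)
W = -1900323 (W = -900*192 - 1727523 = -172800 - 1727523 = -1900323)
(4371806 + W)/(K(-1358) + 3303202) = (4371806 - 1900323)/((-1358)² + 3303202) = 2471483/(1844164 + 3303202) = 2471483/5147366 = 2471483*(1/5147366) = 353069/735338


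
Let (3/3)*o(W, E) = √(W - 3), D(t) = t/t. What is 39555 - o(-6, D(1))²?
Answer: 39564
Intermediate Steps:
D(t) = 1
o(W, E) = √(-3 + W) (o(W, E) = √(W - 3) = √(-3 + W))
39555 - o(-6, D(1))² = 39555 - (√(-3 - 6))² = 39555 - (√(-9))² = 39555 - (3*I)² = 39555 - 1*(-9) = 39555 + 9 = 39564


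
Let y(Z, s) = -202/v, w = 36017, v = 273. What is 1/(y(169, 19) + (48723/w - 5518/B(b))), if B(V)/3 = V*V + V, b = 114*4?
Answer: 1024521861636/618836613047 ≈ 1.6556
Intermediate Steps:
y(Z, s) = -202/273
b = 456
B(V) = 3*V + 3*V² (B(V) = 3*(V*V + V) = 3*(V² + V) = 3*(V + V²) = 3*V + 3*V²)
1/(y(169, 19) + (48723/w - 5518/B(b))) = 1/(-202/273 + (48723/36017 - 5518*1/(1368*(1 + 456)))) = 1/(-202/273 + (48723*(1/36017) - 5518/(3*456*457))) = 1/(-202/273 + (48723/36017 - 5518/625176)) = 1/(-202/273 + (48723/36017 - 5518*1/625176)) = 1/(-202/273 + (48723/36017 - 2759/312588)) = 1/(-202/273 + 15130854221/11258481996) = 1/(618836613047/1024521861636) = 1024521861636/618836613047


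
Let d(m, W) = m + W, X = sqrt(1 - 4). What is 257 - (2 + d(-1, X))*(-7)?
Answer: 264 + 7*I*sqrt(3) ≈ 264.0 + 12.124*I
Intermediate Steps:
X = I*sqrt(3) (X = sqrt(-3) = I*sqrt(3) ≈ 1.732*I)
d(m, W) = W + m
257 - (2 + d(-1, X))*(-7) = 257 - (2 + (I*sqrt(3) - 1))*(-7) = 257 - (2 + (-1 + I*sqrt(3)))*(-7) = 257 - (1 + I*sqrt(3))*(-7) = 257 - (-7 - 7*I*sqrt(3)) = 257 + (7 + 7*I*sqrt(3)) = 264 + 7*I*sqrt(3)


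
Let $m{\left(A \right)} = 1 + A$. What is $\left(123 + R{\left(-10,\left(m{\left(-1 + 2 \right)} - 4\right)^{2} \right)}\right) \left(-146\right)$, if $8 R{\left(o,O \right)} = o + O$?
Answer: $- \frac{35697}{2} \approx -17849.0$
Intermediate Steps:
$R{\left(o,O \right)} = \frac{O}{8} + \frac{o}{8}$ ($R{\left(o,O \right)} = \frac{o + O}{8} = \frac{O + o}{8} = \frac{O}{8} + \frac{o}{8}$)
$\left(123 + R{\left(-10,\left(m{\left(-1 + 2 \right)} - 4\right)^{2} \right)}\right) \left(-146\right) = \left(123 + \left(\frac{\left(\left(1 + \left(-1 + 2\right)\right) - 4\right)^{2}}{8} + \frac{1}{8} \left(-10\right)\right)\right) \left(-146\right) = \left(123 - \left(\frac{5}{4} - \frac{\left(\left(1 + 1\right) - 4\right)^{2}}{8}\right)\right) \left(-146\right) = \left(123 - \left(\frac{5}{4} - \frac{\left(2 - 4\right)^{2}}{8}\right)\right) \left(-146\right) = \left(123 - \left(\frac{5}{4} - \frac{\left(-2\right)^{2}}{8}\right)\right) \left(-146\right) = \left(123 + \left(\frac{1}{8} \cdot 4 - \frac{5}{4}\right)\right) \left(-146\right) = \left(123 + \left(\frac{1}{2} - \frac{5}{4}\right)\right) \left(-146\right) = \left(123 - \frac{3}{4}\right) \left(-146\right) = \frac{489}{4} \left(-146\right) = - \frac{35697}{2}$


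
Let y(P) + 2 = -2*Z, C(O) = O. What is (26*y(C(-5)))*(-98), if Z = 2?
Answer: 15288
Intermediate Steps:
y(P) = -6 (y(P) = -2 - 2*2 = -2 - 4 = -6)
(26*y(C(-5)))*(-98) = (26*(-6))*(-98) = -156*(-98) = 15288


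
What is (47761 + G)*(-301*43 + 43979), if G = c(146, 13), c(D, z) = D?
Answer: 1486841652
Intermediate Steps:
G = 146
(47761 + G)*(-301*43 + 43979) = (47761 + 146)*(-301*43 + 43979) = 47907*(-12943 + 43979) = 47907*31036 = 1486841652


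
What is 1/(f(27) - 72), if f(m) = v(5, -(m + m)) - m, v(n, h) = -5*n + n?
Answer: -1/119 ≈ -0.0084034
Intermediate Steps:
v(n, h) = -4*n
f(m) = -20 - m (f(m) = -4*5 - m = -20 - m)
1/(f(27) - 72) = 1/((-20 - 1*27) - 72) = 1/((-20 - 27) - 72) = 1/(-47 - 72) = 1/(-119) = -1/119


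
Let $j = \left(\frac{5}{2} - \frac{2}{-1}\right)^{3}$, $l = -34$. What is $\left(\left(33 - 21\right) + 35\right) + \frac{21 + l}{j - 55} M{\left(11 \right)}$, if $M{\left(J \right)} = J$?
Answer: $\frac{12439}{289} \approx 43.042$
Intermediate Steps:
$j = \frac{729}{8}$ ($j = \left(5 \cdot \frac{1}{2} - -2\right)^{3} = \left(\frac{5}{2} + 2\right)^{3} = \left(\frac{9}{2}\right)^{3} = \frac{729}{8} \approx 91.125$)
$\left(\left(33 - 21\right) + 35\right) + \frac{21 + l}{j - 55} M{\left(11 \right)} = \left(\left(33 - 21\right) + 35\right) + \frac{21 - 34}{\frac{729}{8} - 55} \cdot 11 = \left(12 + 35\right) + - \frac{13}{\frac{289}{8}} \cdot 11 = 47 + \left(-13\right) \frac{8}{289} \cdot 11 = 47 - \frac{1144}{289} = \frac{12439}{289}$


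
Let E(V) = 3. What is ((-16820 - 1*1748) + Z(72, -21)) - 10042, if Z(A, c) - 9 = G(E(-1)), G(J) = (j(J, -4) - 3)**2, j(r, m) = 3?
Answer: -28601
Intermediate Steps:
G(J) = 0 (G(J) = (3 - 3)**2 = 0**2 = 0)
Z(A, c) = 9 (Z(A, c) = 9 + 0 = 9)
((-16820 - 1*1748) + Z(72, -21)) - 10042 = ((-16820 - 1*1748) + 9) - 10042 = ((-16820 - 1748) + 9) - 10042 = (-18568 + 9) - 10042 = -18559 - 10042 = -28601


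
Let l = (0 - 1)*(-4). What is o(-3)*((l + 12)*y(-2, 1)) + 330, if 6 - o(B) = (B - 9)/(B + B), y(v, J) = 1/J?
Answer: 394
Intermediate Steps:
l = 4 (l = -1*(-4) = 4)
o(B) = 6 - (-9 + B)/(2*B) (o(B) = 6 - (B - 9)/(B + B) = 6 - (-9 + B)/(2*B))
o(-3)*((l + 12)*y(-2, 1)) + 330 = ((½)*(9 + 11*(-3))/(-3))*((4 + 12)/1) + 330 = ((½)*(-⅓)*(9 - 33))*(16*1) + 330 = ((½)*(-⅓)*(-24))*16 + 330 = 4*16 + 330 = 64 + 330 = 394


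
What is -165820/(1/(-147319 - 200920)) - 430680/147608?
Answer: 1065452828518145/18451 ≈ 5.7745e+10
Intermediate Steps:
-165820/(1/(-147319 - 200920)) - 430680/147608 = -165820/(1/(-348239)) - 430680*1/147608 = -165820/(-1/348239) - 53835/18451 = -165820*(-348239) - 53835/18451 = 57744990980 - 53835/18451 = 1065452828518145/18451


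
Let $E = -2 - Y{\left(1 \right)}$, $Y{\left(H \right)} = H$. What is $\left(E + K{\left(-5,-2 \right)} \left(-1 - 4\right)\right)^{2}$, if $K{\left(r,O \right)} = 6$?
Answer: $1089$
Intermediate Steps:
$E = -3$ ($E = -2 - 1 = -3$)
$\left(E + K{\left(-5,-2 \right)} \left(-1 - 4\right)\right)^{2} = \left(-3 + 6 \left(-1 - 4\right)\right)^{2} = \left(-3 + 6 \left(-5\right)\right)^{2} = \left(-3 - 30\right)^{2} = \left(-33\right)^{2} = 1089$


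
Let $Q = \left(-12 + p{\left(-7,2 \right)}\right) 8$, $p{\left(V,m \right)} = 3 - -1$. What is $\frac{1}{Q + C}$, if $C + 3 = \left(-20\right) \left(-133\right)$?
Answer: $\frac{1}{2593} \approx 0.00038565$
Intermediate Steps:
$C = 2657$ ($C = -3 - -2660 = -3 + 2660 = 2657$)
$p{\left(V,m \right)} = 4$ ($p{\left(V,m \right)} = 3 + 1 = 4$)
$Q = -64$ ($Q = \left(-12 + 4\right) 8 = \left(-8\right) 8 = -64$)
$\frac{1}{Q + C} = \frac{1}{-64 + 2657} = \frac{1}{2593}$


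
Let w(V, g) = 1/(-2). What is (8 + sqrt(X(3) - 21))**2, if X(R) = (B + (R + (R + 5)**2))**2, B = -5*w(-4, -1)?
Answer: (16 + sqrt(19237))**2/4 ≈ 5982.8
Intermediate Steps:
w(V, g) = -1/2
B = 5/2 (B = -5*(-1/2) = 5/2 ≈ 2.5000)
X(R) = (5/2 + R + (5 + R)**2)**2 (X(R) = (5/2 + (R + (R + 5)**2))**2 = (5/2 + (R + (5 + R)**2))**2 = (5/2 + R + (5 + R)**2)**2)
(8 + sqrt(X(3) - 21))**2 = (8 + sqrt((5 + 2*3 + 2*(5 + 3)**2)**2/4 - 21))**2 = (8 + sqrt((5 + 6 + 2*8**2)**2/4 - 21))**2 = (8 + sqrt((5 + 6 + 2*64)**2/4 - 21))**2 = (8 + sqrt((5 + 6 + 128)**2/4 - 21))**2 = (8 + sqrt((1/4)*139**2 - 21))**2 = (8 + sqrt((1/4)*19321 - 21))**2 = (8 + sqrt(19321/4 - 21))**2 = (8 + sqrt(19237/4))**2 = (8 + sqrt(19237)/2)**2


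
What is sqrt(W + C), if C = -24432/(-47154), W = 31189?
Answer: sqrt(1926385686357)/7859 ≈ 176.61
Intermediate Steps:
C = 4072/7859 (C = -24432*(-1/47154) = 4072/7859 ≈ 0.51813)
sqrt(W + C) = sqrt(31189 + 4072/7859) = sqrt(245118423/7859) = sqrt(1926385686357)/7859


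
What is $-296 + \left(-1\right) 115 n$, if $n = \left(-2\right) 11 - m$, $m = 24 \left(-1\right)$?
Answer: $-526$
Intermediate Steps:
$m = -24$
$n = 2$ ($n = \left(-2\right) 11 - -24 = -22 + 24 = 2$)
$-296 + \left(-1\right) 115 n = -296 + \left(-1\right) 115 \cdot 2 = -296 - 230 = -526$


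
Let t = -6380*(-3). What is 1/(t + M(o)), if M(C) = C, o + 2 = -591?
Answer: 1/18547 ≈ 5.3917e-5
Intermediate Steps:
o = -593 (o = -2 - 591 = -593)
t = 19140 (t = -220*(-87) = 19140)
1/(t + M(o)) = 1/(19140 - 593) = 1/18547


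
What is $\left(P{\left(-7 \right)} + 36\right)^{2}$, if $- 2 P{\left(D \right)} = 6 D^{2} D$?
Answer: $1134225$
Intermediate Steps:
$P{\left(D \right)} = - 3 D^{3}$ ($P{\left(D \right)} = - \frac{6 D^{2} D}{2} = - \frac{6 D^{3}}{2} = - 3 D^{3}$)
$\left(P{\left(-7 \right)} + 36\right)^{2} = \left(- 3 \left(-7\right)^{3} + 36\right)^{2} = \left(\left(-3\right) \left(-343\right) + 36\right)^{2} = \left(1029 + 36\right)^{2} = 1065^{2} = 1134225$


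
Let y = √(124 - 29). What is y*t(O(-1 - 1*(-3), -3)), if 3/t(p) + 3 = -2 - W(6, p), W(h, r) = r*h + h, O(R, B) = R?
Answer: -3*√95/23 ≈ -1.2713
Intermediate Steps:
W(h, r) = h + h*r (W(h, r) = h*r + h = h + h*r)
y = √95 ≈ 9.7468
t(p) = 3/(-11 - 6*p) (t(p) = 3/(-3 + (-2 - 6*(1 + p))) = 3/(-3 + (-2 - (6 + 6*p))) = 3/(-3 + (-2 + (-6 - 6*p))) = 3/(-3 + (-8 - 6*p)) = 3/(-11 - 6*p))
y*t(O(-1 - 1*(-3), -3)) = √95*(-3/(11 + 6*(-1 - 1*(-3)))) = √95*(-3/(11 + 6*(-1 + 3))) = √95*(-3/(11 + 6*2)) = √95*(-3/(11 + 12)) = √95*(-3/23) = -3*√95/23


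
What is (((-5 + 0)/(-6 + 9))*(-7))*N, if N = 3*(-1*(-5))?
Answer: 175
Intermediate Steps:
N = 15 (N = 3*5 = 15)
(((-5 + 0)/(-6 + 9))*(-7))*N = (((-5 + 0)/(-6 + 9))*(-7))*15 = (-5/3*(-7))*15 = (-5*⅓*(-7))*15 = -5/3*(-7)*15 = (35/3)*15 = 175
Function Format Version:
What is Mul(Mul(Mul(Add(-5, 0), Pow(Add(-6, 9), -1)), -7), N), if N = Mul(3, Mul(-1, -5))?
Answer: 175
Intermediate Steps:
N = 15 (N = Mul(3, 5) = 15)
Mul(Mul(Mul(Add(-5, 0), Pow(Add(-6, 9), -1)), -7), N) = Mul(Mul(Mul(Add(-5, 0), Pow(Add(-6, 9), -1)), -7), 15) = Mul(Mul(Mul(-5, Pow(3, -1)), -7), 15) = Mul(Mul(Mul(-5, Rational(1, 3)), -7), 15) = Mul(Mul(Rational(-5, 3), -7), 15) = Mul(Rational(35, 3), 15) = 175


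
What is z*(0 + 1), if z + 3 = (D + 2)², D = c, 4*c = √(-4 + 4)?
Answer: 1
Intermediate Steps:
c = 0 (c = √(-4 + 4)/4 = √0/4 = (¼)*0 = 0)
D = 0
z = 1 (z = -3 + (0 + 2)² = -3 + 2² = -3 + 4 = 1)
z*(0 + 1) = 1*(0 + 1) = 1*1 = 1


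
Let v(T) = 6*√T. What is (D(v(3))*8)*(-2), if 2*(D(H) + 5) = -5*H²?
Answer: 4400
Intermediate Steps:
D(H) = -5 - 5*H²/2 (D(H) = -5 + (-5*H²)/2 = -5 - 5*H²/2)
(D(v(3))*8)*(-2) = ((-5 - 5*(6*√3)²/2)*8)*(-2) = ((-5 - 5/2*108)*8)*(-2) = ((-5 - 270)*8)*(-2) = -275*8*(-2) = -2200*(-2) = 4400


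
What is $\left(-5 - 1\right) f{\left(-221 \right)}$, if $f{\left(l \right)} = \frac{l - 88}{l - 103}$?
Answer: $- \frac{103}{18} \approx -5.7222$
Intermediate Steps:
$f{\left(l \right)} = \frac{-88 + l}{-103 + l}$
$\left(-5 - 1\right) f{\left(-221 \right)} = \left(-5 - 1\right) \frac{-88 - 221}{-103 - 221} = \left(-5 - 1\right) \frac{1}{-324} \left(-309\right) = - 6 \left(\left(- \frac{1}{324}\right) \left(-309\right)\right) = \left(-6\right) \frac{103}{108} = - \frac{103}{18}$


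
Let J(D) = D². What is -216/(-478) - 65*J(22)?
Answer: -7518832/239 ≈ -31460.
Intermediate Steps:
-216/(-478) - 65*J(22) = -216/(-478) - 65*22² = -216*(-1/478) - 65*484 = 108/239 - 31460 = -7518832/239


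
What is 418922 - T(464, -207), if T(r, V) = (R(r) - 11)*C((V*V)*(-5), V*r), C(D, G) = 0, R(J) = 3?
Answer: 418922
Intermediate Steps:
T(r, V) = 0 (T(r, V) = (3 - 11)*0 = -8*0 = 0)
418922 - T(464, -207) = 418922 - 1*0 = 418922 + 0 = 418922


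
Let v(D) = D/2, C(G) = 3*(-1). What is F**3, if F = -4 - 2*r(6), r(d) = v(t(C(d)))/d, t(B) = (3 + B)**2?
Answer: -64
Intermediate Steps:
C(G) = -3
v(D) = D/2 (v(D) = D*(1/2) = D/2)
r(d) = 0 (r(d) = ((3 - 3)**2/2)/d = ((1/2)*0**2)/d = ((1/2)*0)/d = 0/d = 0)
F = -4 (F = -4 - 2*0 = -4 + 0 = -4)
F**3 = (-4)**3 = -64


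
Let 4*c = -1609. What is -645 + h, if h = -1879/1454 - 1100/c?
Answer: -1505594181/2339486 ≈ -643.56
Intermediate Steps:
c = -1609/4 (c = (¼)*(-1609) = -1609/4 ≈ -402.25)
h = 3374289/2339486 (h = -1879/1454 - 1100/(-1609/4) = -1879*1/1454 - 1100*(-4/1609) = -1879/1454 + 4400/1609 = 3374289/2339486 ≈ 1.4423)
-645 + h = -645 + 3374289/2339486 = -1505594181/2339486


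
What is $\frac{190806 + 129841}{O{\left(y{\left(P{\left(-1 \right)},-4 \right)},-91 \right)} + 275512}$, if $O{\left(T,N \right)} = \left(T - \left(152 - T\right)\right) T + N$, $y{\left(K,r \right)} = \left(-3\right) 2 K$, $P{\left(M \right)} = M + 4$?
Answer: $\frac{320647}{278805} \approx 1.1501$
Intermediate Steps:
$P{\left(M \right)} = 4 + M$
$y{\left(K,r \right)} = - 6 K$
$O{\left(T,N \right)} = N + T \left(-152 + 2 T\right)$ ($O{\left(T,N \right)} = \left(T + \left(-152 + T\right)\right) T + N = \left(-152 + 2 T\right) T + N = T \left(-152 + 2 T\right) + N = N + T \left(-152 + 2 T\right)$)
$\frac{190806 + 129841}{O{\left(y{\left(P{\left(-1 \right)},-4 \right)},-91 \right)} + 275512} = \frac{190806 + 129841}{\left(-91 - 152 \left(- 6 \left(4 - 1\right)\right) + 2 \left(- 6 \left(4 - 1\right)\right)^{2}\right) + 275512} = \frac{320647}{\left(-91 - 152 \left(\left(-6\right) 3\right) + 2 \left(\left(-6\right) 3\right)^{2}\right) + 275512} = \frac{320647}{\left(-91 - -2736 + 2 \left(-18\right)^{2}\right) + 275512} = \frac{320647}{\left(-91 + 2736 + 2 \cdot 324\right) + 275512} = \frac{320647}{\left(-91 + 2736 + 648\right) + 275512} = \frac{320647}{3293 + 275512} = \frac{320647}{278805}$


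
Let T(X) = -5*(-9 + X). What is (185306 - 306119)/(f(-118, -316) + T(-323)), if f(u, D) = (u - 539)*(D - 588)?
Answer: -17259/85084 ≈ -0.20285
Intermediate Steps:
T(X) = 45 - 5*X
f(u, D) = (-588 + D)*(-539 + u) (f(u, D) = (-539 + u)*(-588 + D) = (-588 + D)*(-539 + u))
(185306 - 306119)/(f(-118, -316) + T(-323)) = (185306 - 306119)/((316932 - 588*(-118) - 539*(-316) - 316*(-118)) + (45 - 5*(-323))) = -120813/((316932 + 69384 + 170324 + 37288) + (45 + 1615)) = -120813/(593928 + 1660) = -120813/595588 = -120813*1/595588 = -17259/85084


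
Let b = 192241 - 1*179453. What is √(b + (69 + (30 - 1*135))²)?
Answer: 2*√3521 ≈ 118.68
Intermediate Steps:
b = 12788 (b = 192241 - 179453 = 12788)
√(b + (69 + (30 - 1*135))²) = √(12788 + (69 + (30 - 1*135))²) = √(12788 + (69 + (30 - 135))²) = √(12788 + (69 - 105)²) = √(12788 + (-36)²) = √(12788 + 1296) = √14084 = 2*√3521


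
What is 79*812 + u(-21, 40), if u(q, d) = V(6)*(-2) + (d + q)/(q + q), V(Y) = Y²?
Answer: 2691173/42 ≈ 64076.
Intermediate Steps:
u(q, d) = -72 + (d + q)/(2*q) (u(q, d) = 6²*(-2) + (d + q)/(q + q) = 36*(-2) + (d + q)/((2*q)) = -72 + (d + q)*(1/(2*q)) = -72 + (d + q)/(2*q))
79*812 + u(-21, 40) = 79*812 + (½)*(40 - 143*(-21))/(-21) = 64148 + (½)*(-1/21)*(40 + 3003) = 64148 + (½)*(-1/21)*3043 = 64148 - 3043/42 = 2691173/42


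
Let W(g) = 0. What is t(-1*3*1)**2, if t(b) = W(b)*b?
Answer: 0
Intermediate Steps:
t(b) = 0 (t(b) = 0*b = 0)
t(-1*3*1)**2 = 0**2 = 0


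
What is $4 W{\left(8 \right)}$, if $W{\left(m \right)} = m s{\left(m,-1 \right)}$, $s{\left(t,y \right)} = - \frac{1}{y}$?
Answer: $32$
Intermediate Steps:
$W{\left(m \right)} = m$ ($W{\left(m \right)} = m \left(- \frac{1}{-1}\right) = m \left(\left(-1\right) \left(-1\right)\right) = m 1 = m$)
$4 W{\left(8 \right)} = 4 \cdot 8 = 32$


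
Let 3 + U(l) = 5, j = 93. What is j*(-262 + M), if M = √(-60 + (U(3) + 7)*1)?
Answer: -24366 + 93*I*√51 ≈ -24366.0 + 664.15*I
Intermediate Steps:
U(l) = 2 (U(l) = -3 + 5 = 2)
M = I*√51 (M = √(-60 + (2 + 7)*1) = √(-60 + 9*1) = √(-60 + 9) = √(-51) = I*√51 ≈ 7.1414*I)
j*(-262 + M) = 93*(-262 + I*√51) = -24366 + 93*I*√51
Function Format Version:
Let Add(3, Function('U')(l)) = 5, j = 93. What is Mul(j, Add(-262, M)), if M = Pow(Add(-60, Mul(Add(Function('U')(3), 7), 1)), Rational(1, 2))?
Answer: Add(-24366, Mul(93, I, Pow(51, Rational(1, 2)))) ≈ Add(-24366., Mul(664.15, I))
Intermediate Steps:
Function('U')(l) = 2 (Function('U')(l) = Add(-3, 5) = 2)
M = Mul(I, Pow(51, Rational(1, 2))) (M = Pow(Add(-60, Mul(Add(2, 7), 1)), Rational(1, 2)) = Pow(Add(-60, Mul(9, 1)), Rational(1, 2)) = Pow(Add(-60, 9), Rational(1, 2)) = Pow(-51, Rational(1, 2)) = Mul(I, Pow(51, Rational(1, 2))) ≈ Mul(7.1414, I))
Mul(j, Add(-262, M)) = Mul(93, Add(-262, Mul(I, Pow(51, Rational(1, 2))))) = Add(-24366, Mul(93, I, Pow(51, Rational(1, 2))))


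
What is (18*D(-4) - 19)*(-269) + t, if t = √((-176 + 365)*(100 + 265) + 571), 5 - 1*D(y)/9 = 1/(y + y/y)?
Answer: -227305 + 2*√17389 ≈ -2.2704e+5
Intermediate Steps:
D(y) = 45 - 9/(1 + y) (D(y) = 45 - 9/(y + y/y) = 45 - 9/(y + 1) = 45 - 9/(1 + y))
t = 2*√17389 (t = √(189*365 + 571) = √(68985 + 571) = √69556 = 2*√17389 ≈ 263.73)
(18*D(-4) - 19)*(-269) + t = (18*(9*(4 + 5*(-4))/(1 - 4)) - 19)*(-269) + 2*√17389 = (18*(9*(4 - 20)/(-3)) - 19)*(-269) + 2*√17389 = (18*(9*(-⅓)*(-16)) - 19)*(-269) + 2*√17389 = (18*48 - 19)*(-269) + 2*√17389 = (864 - 19)*(-269) + 2*√17389 = 845*(-269) + 2*√17389 = -227305 + 2*√17389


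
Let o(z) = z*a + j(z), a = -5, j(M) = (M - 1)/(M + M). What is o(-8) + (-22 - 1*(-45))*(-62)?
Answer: -22167/16 ≈ -1385.4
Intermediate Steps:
j(M) = (-1 + M)/(2*M) (j(M) = (-1 + M)/((2*M)) = (-1 + M)*(1/(2*M)) = (-1 + M)/(2*M))
o(z) = -5*z + (-1 + z)/(2*z) (o(z) = z*(-5) + (-1 + z)/(2*z) = -5*z + (-1 + z)/(2*z))
o(-8) + (-22 - 1*(-45))*(-62) = (½)*(-1 - 8 - 10*(-8)²)/(-8) + (-22 - 1*(-45))*(-62) = (½)*(-⅛)*(-1 - 8 - 10*64) + (-22 + 45)*(-62) = (½)*(-⅛)*(-1 - 8 - 640) + 23*(-62) = (½)*(-⅛)*(-649) - 1426 = 649/16 - 1426 = -22167/16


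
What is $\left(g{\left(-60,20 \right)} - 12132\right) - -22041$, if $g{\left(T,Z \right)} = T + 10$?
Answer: $9859$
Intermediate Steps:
$g{\left(T,Z \right)} = 10 + T$
$\left(g{\left(-60,20 \right)} - 12132\right) - -22041 = \left(\left(10 - 60\right) - 12132\right) - -22041 = \left(-50 - 12132\right) + 22041 = -12182 + 22041 = 9859$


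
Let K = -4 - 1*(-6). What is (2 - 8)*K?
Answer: -12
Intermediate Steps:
K = 2 (K = -4 + 6 = 2)
(2 - 8)*K = (2 - 8)*2 = -6*2 = -12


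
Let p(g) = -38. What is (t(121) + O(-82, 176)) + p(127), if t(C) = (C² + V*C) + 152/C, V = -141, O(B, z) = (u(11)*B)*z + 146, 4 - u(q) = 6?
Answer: 3212944/121 ≈ 26553.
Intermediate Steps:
u(q) = -2 (u(q) = 4 - 1*6 = 4 - 6 = -2)
O(B, z) = 146 - 2*B*z (O(B, z) = (-2*B)*z + 146 = -2*B*z + 146 = 146 - 2*B*z)
t(C) = C² - 141*C + 152/C (t(C) = (C² - 141*C) + 152/C = C² - 141*C + 152/C)
(t(121) + O(-82, 176)) + p(127) = ((152 + 121²*(-141 + 121))/121 + (146 - 2*(-82)*176)) - 38 = ((152 + 14641*(-20))/121 + (146 + 28864)) - 38 = ((152 - 292820)/121 + 29010) - 38 = ((1/121)*(-292668) + 29010) - 38 = (-292668/121 + 29010) - 38 = 3217542/121 - 38 = 3212944/121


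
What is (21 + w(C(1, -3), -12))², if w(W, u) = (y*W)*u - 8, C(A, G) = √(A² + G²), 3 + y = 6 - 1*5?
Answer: 5929 + 624*√10 ≈ 7902.3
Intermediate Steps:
y = -2 (y = -3 + (6 - 1*5) = -3 + (6 - 5) = -3 + 1 = -2)
w(W, u) = -8 - 2*W*u (w(W, u) = (-2*W)*u - 8 = -2*W*u - 8 = -8 - 2*W*u)
(21 + w(C(1, -3), -12))² = (21 + (-8 - 2*√(1² + (-3)²)*(-12)))² = (21 + (-8 - 2*√(1 + 9)*(-12)))² = (21 + (-8 - 2*√10*(-12)))² = (21 + (-8 + 24*√10))² = (13 + 24*√10)²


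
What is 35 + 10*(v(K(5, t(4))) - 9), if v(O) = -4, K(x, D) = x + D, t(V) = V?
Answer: -95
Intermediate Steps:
K(x, D) = D + x
35 + 10*(v(K(5, t(4))) - 9) = 35 + 10*(-4 - 9) = 35 + 10*(-13) = 35 - 130 = -95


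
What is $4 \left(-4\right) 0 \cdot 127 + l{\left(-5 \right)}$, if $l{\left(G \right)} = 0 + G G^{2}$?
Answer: $-125$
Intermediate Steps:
$l{\left(G \right)} = G^{3}$ ($l{\left(G \right)} = 0 + G^{3} = G^{3}$)
$4 \left(-4\right) 0 \cdot 127 + l{\left(-5 \right)} = 4 \left(-4\right) 0 \cdot 127 + \left(-5\right)^{3} = \left(-16\right) 0 \cdot 127 - 125 = 0 \cdot 127 - 125 = 0 - 125 = -125$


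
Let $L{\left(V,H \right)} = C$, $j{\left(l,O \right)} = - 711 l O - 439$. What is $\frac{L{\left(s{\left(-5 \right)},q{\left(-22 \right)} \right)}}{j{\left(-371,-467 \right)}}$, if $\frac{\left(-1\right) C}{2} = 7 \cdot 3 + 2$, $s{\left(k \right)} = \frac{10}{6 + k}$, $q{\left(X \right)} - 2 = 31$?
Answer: $\frac{23}{61593083} \approx 3.7342 \cdot 10^{-7}$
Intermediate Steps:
$q{\left(X \right)} = 33$ ($q{\left(X \right)} = 2 + 31 = 33$)
$j{\left(l,O \right)} = -439 - 711 O l$ ($j{\left(l,O \right)} = - 711 O l - 439 = -439 - 711 O l$)
$C = -46$ ($C = - 2 \left(7 \cdot 3 + 2\right) = - 2 \left(21 + 2\right) = \left(-2\right) 23 = -46$)
$L{\left(V,H \right)} = -46$
$\frac{L{\left(s{\left(-5 \right)},q{\left(-22 \right)} \right)}}{j{\left(-371,-467 \right)}} = - \frac{46}{-439 - \left(-332037\right) \left(-371\right)} = - \frac{46}{-439 - 123185727} = - \frac{46}{-123186166} = \left(-46\right) \left(- \frac{1}{123186166}\right) = \frac{23}{61593083}$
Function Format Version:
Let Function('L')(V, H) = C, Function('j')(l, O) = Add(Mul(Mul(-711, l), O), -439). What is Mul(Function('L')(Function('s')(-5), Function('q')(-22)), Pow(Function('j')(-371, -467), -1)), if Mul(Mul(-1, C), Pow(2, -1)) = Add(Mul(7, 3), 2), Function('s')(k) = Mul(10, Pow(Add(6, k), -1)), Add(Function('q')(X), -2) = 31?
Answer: Rational(23, 61593083) ≈ 3.7342e-7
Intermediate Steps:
Function('q')(X) = 33 (Function('q')(X) = Add(2, 31) = 33)
Function('j')(l, O) = Add(-439, Mul(-711, O, l)) (Function('j')(l, O) = Add(Mul(-711, O, l), -439) = Add(-439, Mul(-711, O, l)))
C = -46 (C = Mul(-2, Add(Mul(7, 3), 2)) = Mul(-2, Add(21, 2)) = Mul(-2, 23) = -46)
Function('L')(V, H) = -46
Mul(Function('L')(Function('s')(-5), Function('q')(-22)), Pow(Function('j')(-371, -467), -1)) = Mul(-46, Pow(Add(-439, Mul(-711, -467, -371)), -1)) = Mul(-46, Pow(Add(-439, -123185727), -1)) = Mul(-46, Pow(-123186166, -1)) = Mul(-46, Rational(-1, 123186166)) = Rational(23, 61593083)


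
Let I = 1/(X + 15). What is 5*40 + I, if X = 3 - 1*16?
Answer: 401/2 ≈ 200.50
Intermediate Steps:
X = -13 (X = 3 - 16 = -13)
I = 1/2 (I = 1/(-13 + 15) = 1/2 ≈ 0.50000)
5*40 + I = 5*40 + 1/2 = 200 + 1/2 = 401/2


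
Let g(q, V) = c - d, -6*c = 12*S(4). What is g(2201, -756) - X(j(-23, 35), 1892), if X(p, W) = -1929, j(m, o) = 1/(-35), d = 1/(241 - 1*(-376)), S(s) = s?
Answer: 1185256/617 ≈ 1921.0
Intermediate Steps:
d = 1/617 (d = 1/(241 + 376) = 1/617 ≈ 0.0016207)
c = -8 (c = -2*4 = -⅙*48 = -8)
j(m, o) = -1/35
g(q, V) = -4937/617 (g(q, V) = -8 - 1*1/617 = -8 - 1/617 = -4937/617)
g(2201, -756) - X(j(-23, 35), 1892) = -4937/617 - 1*(-1929) = -4937/617 + 1929 = 1185256/617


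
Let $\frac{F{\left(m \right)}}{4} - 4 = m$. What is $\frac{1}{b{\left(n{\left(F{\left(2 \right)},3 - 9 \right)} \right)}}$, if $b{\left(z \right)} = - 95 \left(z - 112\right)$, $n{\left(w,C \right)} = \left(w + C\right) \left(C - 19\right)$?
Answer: $\frac{1}{53390} \approx 1.873 \cdot 10^{-5}$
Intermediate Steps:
$F{\left(m \right)} = 16 + 4 m$
$n{\left(w,C \right)} = \left(-19 + C\right) \left(C + w\right)$ ($n{\left(w,C \right)} = \left(C + w\right) \left(-19 + C\right) = \left(-19 + C\right) \left(C + w\right)$)
$b{\left(z \right)} = 10640 - 95 z$ ($b{\left(z \right)} = - 95 \left(-112 + z\right) = 10640 - 95 z$)
$\frac{1}{b{\left(n{\left(F{\left(2 \right)},3 - 9 \right)} \right)}} = \frac{1}{10640 - 95 \left(\left(3 - 9\right)^{2} - 19 \left(3 - 9\right) - 19 \left(16 + 4 \cdot 2\right) + \left(3 - 9\right) \left(16 + 4 \cdot 2\right)\right)} = \frac{1}{10640 - 95 \left(\left(3 - 9\right)^{2} - 19 \left(3 - 9\right) - 19 \left(16 + 8\right) + \left(3 - 9\right) \left(16 + 8\right)\right)} = \frac{1}{10640 - 95 \left(\left(-6\right)^{2} - -114 - 456 - 144\right)} = \frac{1}{10640 - 95 \left(36 + 114 - 456 - 144\right)} = \frac{1}{10640 - -42750} = \frac{1}{10640 + 42750} = \frac{1}{53390}$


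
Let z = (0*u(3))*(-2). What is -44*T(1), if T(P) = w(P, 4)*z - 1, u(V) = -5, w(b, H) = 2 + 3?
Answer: 44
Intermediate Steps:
w(b, H) = 5
z = 0 (z = (0*(-5))*(-2) = 0*(-2) = 0)
T(P) = -1 (T(P) = 5*0 - 1 = 0 - 1 = -1)
-44*T(1) = -44*(-1) = 44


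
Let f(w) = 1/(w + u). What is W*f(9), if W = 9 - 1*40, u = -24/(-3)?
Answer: -31/17 ≈ -1.8235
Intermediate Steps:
u = 8 (u = -24*(-1/3) = 8)
W = -31 (W = 9 - 40 = -31)
f(w) = 1/(8 + w) (f(w) = 1/(w + 8) = 1/(8 + w))
W*f(9) = -31/(8 + 9) = -31/17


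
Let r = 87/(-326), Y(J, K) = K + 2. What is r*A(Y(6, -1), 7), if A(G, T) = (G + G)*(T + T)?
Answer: -1218/163 ≈ -7.4724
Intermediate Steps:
Y(J, K) = 2 + K
A(G, T) = 4*G*T (A(G, T) = (2*G)*(2*T) = 4*G*T)
r = -87/326 (r = 87*(-1/326) = -87/326 ≈ -0.26687)
r*A(Y(6, -1), 7) = -174*(2 - 1)*7/163 = -174*7/163 = -87/326*28 = -1218/163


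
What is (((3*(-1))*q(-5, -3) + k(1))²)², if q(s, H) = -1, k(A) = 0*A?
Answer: 81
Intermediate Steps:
k(A) = 0
(((3*(-1))*q(-5, -3) + k(1))²)² = (((3*(-1))*(-1) + 0)²)² = ((-3*(-1) + 0)²)² = ((3 + 0)²)² = (3²)² = 9² = 81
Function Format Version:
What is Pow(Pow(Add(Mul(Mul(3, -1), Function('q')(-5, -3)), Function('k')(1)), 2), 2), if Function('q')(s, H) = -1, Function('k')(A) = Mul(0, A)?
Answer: 81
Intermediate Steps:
Function('k')(A) = 0
Pow(Pow(Add(Mul(Mul(3, -1), Function('q')(-5, -3)), Function('k')(1)), 2), 2) = Pow(Pow(Add(Mul(Mul(3, -1), -1), 0), 2), 2) = Pow(Pow(Add(Mul(-3, -1), 0), 2), 2) = Pow(Pow(Add(3, 0), 2), 2) = Pow(Pow(3, 2), 2) = Pow(9, 2) = 81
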